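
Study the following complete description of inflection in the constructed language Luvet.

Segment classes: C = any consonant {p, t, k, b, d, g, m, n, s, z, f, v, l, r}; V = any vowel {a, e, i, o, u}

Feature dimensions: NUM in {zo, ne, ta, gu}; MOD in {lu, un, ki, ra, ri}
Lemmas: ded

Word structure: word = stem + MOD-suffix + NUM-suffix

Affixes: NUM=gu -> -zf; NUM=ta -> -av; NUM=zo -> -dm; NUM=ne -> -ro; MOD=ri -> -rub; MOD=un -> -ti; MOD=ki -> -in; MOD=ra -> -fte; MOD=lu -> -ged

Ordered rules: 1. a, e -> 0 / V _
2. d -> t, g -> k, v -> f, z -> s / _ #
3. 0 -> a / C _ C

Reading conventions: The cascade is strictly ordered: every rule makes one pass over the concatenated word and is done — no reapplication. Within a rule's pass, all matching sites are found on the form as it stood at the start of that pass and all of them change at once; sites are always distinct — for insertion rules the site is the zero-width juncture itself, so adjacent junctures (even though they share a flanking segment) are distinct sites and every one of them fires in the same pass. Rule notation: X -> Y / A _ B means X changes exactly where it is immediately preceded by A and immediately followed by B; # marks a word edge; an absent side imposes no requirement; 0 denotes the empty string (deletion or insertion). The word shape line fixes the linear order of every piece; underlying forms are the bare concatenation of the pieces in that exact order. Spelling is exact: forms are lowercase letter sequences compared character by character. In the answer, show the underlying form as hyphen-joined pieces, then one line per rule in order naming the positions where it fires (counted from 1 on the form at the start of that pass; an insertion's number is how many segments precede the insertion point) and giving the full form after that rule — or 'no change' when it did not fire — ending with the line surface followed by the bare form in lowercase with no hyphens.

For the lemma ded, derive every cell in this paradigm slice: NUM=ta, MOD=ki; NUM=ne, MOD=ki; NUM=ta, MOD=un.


cell NUM=ta, MOD=ki:
underlying: ded-in-av
1. a, e -> 0 / V _: no change
2. d -> t, g -> k, v -> f, z -> s / _ #: fires at position(s) 7: dedinaf
3. 0 -> a / C _ C: no change
surface: dedinaf

cell NUM=ne, MOD=ki:
underlying: ded-in-ro
1. a, e -> 0 / V _: no change
2. d -> t, g -> k, v -> f, z -> s / _ #: no change
3. 0 -> a / C _ C: inserts after position(s) 5: dedinaro
surface: dedinaro

cell NUM=ta, MOD=un:
underlying: ded-ti-av
1. a, e -> 0 / V _: fires at position(s) 6: dedtiv
2. d -> t, g -> k, v -> f, z -> s / _ #: fires at position(s) 6: dedtif
3. 0 -> a / C _ C: inserts after position(s) 3: dedatif
surface: dedatif


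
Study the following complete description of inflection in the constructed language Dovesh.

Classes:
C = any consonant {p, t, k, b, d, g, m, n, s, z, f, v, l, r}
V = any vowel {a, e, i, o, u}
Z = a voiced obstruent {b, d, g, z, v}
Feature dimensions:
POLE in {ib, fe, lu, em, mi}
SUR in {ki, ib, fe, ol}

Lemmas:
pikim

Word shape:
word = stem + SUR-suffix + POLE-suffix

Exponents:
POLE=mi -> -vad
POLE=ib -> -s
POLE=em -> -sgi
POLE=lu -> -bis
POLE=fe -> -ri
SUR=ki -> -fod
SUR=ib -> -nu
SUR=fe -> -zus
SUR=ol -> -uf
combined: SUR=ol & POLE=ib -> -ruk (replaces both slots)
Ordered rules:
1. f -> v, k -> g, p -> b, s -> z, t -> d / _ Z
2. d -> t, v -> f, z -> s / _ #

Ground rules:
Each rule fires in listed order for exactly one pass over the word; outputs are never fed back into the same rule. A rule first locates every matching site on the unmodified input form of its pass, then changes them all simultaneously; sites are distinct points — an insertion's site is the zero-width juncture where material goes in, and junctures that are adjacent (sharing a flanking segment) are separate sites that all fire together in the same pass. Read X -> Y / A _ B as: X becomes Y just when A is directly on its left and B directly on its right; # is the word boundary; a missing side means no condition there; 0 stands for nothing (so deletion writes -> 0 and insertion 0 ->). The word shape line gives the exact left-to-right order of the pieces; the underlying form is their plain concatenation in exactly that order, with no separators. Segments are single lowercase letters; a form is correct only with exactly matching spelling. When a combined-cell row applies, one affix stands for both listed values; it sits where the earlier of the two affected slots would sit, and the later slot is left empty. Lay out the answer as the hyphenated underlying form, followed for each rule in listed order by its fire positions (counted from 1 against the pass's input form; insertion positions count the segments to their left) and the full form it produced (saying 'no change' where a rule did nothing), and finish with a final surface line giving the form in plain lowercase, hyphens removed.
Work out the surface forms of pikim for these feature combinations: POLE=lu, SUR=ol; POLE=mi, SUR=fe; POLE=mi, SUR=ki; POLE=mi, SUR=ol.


cell POLE=lu, SUR=ol:
underlying: pikim-uf-bis
1. f -> v, k -> g, p -> b, s -> z, t -> d / _ Z: fires at position(s) 7: pikimuvbis
2. d -> t, v -> f, z -> s / _ #: no change
surface: pikimuvbis

cell POLE=mi, SUR=fe:
underlying: pikim-zus-vad
1. f -> v, k -> g, p -> b, s -> z, t -> d / _ Z: fires at position(s) 8: pikimzuzvad
2. d -> t, v -> f, z -> s / _ #: fires at position(s) 11: pikimzuzvat
surface: pikimzuzvat

cell POLE=mi, SUR=ki:
underlying: pikim-fod-vad
1. f -> v, k -> g, p -> b, s -> z, t -> d / _ Z: no change
2. d -> t, v -> f, z -> s / _ #: fires at position(s) 11: pikimfodvat
surface: pikimfodvat

cell POLE=mi, SUR=ol:
underlying: pikim-uf-vad
1. f -> v, k -> g, p -> b, s -> z, t -> d / _ Z: fires at position(s) 7: pikimuvvad
2. d -> t, v -> f, z -> s / _ #: fires at position(s) 10: pikimuvvat
surface: pikimuvvat


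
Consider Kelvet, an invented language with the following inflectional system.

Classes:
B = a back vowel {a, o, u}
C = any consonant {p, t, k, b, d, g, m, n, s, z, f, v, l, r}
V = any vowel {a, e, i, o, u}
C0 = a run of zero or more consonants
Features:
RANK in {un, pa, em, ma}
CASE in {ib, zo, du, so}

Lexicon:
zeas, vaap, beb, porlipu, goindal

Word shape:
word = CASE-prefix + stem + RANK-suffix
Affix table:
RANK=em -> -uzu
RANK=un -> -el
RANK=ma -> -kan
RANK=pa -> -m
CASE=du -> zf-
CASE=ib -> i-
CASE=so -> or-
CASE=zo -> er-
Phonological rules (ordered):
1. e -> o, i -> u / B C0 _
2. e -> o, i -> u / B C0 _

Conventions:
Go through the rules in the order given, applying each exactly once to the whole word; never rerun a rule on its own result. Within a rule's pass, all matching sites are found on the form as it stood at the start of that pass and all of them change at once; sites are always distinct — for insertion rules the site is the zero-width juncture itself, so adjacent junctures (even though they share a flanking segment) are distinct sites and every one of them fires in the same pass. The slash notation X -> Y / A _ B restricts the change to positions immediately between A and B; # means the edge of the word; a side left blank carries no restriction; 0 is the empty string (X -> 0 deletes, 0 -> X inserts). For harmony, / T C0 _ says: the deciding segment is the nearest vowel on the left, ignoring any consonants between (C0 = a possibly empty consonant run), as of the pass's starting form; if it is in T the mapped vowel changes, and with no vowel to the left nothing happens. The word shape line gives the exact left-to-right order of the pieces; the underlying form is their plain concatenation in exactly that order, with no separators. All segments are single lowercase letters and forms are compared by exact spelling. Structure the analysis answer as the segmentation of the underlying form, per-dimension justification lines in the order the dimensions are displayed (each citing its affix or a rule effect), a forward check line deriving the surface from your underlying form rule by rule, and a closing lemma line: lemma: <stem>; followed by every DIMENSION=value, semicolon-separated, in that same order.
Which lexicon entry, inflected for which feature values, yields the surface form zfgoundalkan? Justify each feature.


underlying: zf-goindal-kan
RANK=ma - signalled by the affix -kan
CASE=du - signalled by the affix zf-
check: zfgoindalkan -> zfgoundalkan -> zfgoundalkan
lemma: goindal; RANK=ma; CASE=du


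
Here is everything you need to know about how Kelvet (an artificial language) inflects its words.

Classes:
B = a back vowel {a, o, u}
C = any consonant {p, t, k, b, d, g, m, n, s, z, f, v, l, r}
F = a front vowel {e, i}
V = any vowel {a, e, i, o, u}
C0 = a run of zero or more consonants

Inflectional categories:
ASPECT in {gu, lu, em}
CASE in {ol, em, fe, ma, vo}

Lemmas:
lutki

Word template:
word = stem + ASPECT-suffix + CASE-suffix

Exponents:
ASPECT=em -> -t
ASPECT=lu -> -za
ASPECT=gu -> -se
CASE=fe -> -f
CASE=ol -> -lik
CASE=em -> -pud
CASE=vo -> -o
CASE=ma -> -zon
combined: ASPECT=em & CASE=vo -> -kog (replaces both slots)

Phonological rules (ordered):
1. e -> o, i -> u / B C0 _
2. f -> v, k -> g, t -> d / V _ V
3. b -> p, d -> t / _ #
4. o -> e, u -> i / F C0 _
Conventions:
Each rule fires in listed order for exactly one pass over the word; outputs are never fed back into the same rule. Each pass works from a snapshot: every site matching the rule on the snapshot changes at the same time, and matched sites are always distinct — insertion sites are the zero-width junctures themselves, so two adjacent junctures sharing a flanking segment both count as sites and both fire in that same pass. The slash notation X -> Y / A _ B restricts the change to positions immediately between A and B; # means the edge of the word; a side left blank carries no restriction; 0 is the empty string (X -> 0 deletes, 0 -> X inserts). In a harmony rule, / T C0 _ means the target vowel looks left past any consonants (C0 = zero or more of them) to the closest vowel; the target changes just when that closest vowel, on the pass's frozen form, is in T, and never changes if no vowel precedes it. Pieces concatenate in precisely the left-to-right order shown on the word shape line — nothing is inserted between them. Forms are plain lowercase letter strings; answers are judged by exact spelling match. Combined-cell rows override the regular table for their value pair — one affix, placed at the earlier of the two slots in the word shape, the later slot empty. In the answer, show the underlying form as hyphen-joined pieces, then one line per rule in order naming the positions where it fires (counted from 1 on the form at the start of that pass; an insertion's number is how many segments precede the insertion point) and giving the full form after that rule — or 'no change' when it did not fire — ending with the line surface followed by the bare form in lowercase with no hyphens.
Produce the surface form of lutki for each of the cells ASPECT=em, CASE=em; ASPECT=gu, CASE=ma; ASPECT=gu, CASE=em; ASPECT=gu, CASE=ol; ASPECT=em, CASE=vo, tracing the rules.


cell ASPECT=em, CASE=em:
underlying: lutki-t-pud
1. e -> o, i -> u / B C0 _: fires at position(s) 5: lutkutpud
2. f -> v, k -> g, t -> d / V _ V: no change
3. b -> p, d -> t / _ #: fires at position(s) 9: lutkutput
4. o -> e, u -> i / F C0 _: no change
surface: lutkutput

cell ASPECT=gu, CASE=ma:
underlying: lutki-se-zon
1. e -> o, i -> u / B C0 _: fires at position(s) 5: lutkusezon
2. f -> v, k -> g, t -> d / V _ V: no change
3. b -> p, d -> t / _ #: no change
4. o -> e, u -> i / F C0 _: fires at position(s) 9: lutkusezen
surface: lutkusezen

cell ASPECT=gu, CASE=em:
underlying: lutki-se-pud
1. e -> o, i -> u / B C0 _: fires at position(s) 5: lutkusepud
2. f -> v, k -> g, t -> d / V _ V: no change
3. b -> p, d -> t / _ #: fires at position(s) 10: lutkuseput
4. o -> e, u -> i / F C0 _: fires at position(s) 9: lutkusepit
surface: lutkusepit

cell ASPECT=gu, CASE=ol:
underlying: lutki-se-lik
1. e -> o, i -> u / B C0 _: fires at position(s) 5: lutkuselik
2. f -> v, k -> g, t -> d / V _ V: no change
3. b -> p, d -> t / _ #: no change
4. o -> e, u -> i / F C0 _: no change
surface: lutkuselik

cell ASPECT=em, CASE=vo:
underlying: lutki-kog
1. e -> o, i -> u / B C0 _: fires at position(s) 5: lutkukog
2. f -> v, k -> g, t -> d / V _ V: fires at position(s) 6: lutkugog
3. b -> p, d -> t / _ #: no change
4. o -> e, u -> i / F C0 _: no change
surface: lutkugog


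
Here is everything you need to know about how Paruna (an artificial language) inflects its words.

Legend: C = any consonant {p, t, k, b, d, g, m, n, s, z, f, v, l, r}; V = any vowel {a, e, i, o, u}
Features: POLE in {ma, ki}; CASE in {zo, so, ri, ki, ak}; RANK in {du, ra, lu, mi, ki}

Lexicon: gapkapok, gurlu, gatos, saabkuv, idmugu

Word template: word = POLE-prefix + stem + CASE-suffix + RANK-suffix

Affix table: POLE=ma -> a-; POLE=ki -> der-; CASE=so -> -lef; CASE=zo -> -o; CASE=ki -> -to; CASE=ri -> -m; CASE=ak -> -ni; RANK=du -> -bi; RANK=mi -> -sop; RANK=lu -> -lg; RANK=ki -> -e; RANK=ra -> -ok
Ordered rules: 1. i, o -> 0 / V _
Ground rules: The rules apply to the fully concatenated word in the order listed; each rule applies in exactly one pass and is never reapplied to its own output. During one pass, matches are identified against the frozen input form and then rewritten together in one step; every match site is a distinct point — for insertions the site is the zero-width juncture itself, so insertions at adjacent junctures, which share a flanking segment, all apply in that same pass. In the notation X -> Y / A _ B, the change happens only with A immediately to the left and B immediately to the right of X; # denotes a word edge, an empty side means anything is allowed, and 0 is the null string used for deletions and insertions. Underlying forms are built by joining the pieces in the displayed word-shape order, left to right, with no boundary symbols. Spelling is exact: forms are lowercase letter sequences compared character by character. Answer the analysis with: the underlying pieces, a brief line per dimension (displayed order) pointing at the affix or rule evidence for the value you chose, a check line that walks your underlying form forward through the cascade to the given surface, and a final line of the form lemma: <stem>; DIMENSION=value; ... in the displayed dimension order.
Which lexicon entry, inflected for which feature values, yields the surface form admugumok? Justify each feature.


underlying: a-idmugu-m-ok
POLE=ma - signalled by the affix a-
CASE=ri - signalled by the affix -m
RANK=ra - signalled by the affix -ok
check: aidmugumok -> admugumok
lemma: idmugu; POLE=ma; CASE=ri; RANK=ra


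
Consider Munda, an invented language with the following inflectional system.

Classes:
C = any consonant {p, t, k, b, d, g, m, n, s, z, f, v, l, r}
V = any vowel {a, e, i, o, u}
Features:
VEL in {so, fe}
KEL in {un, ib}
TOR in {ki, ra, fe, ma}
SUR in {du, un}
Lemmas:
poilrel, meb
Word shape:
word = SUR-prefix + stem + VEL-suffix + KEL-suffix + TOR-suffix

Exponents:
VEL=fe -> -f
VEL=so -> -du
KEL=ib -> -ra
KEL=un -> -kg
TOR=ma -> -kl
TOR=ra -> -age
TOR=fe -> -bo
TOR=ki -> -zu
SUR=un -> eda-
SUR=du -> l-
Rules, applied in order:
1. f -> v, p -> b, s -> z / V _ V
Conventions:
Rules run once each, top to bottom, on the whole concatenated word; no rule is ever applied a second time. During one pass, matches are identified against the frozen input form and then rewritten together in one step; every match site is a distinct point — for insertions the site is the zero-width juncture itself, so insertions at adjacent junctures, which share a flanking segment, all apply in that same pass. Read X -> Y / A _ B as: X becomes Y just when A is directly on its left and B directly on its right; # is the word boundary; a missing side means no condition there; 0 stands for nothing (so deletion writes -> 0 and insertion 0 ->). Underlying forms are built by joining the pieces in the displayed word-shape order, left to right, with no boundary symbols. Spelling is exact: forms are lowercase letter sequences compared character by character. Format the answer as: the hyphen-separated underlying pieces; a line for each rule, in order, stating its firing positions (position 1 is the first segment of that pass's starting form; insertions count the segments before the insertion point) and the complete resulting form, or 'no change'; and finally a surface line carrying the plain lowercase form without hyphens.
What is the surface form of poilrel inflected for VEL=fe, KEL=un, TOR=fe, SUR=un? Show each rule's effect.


underlying: eda-poilrel-f-kg-bo
1. f -> v, p -> b, s -> z / V _ V: fires at position(s) 4: edaboilrelfkgbo
surface: edaboilrelfkgbo


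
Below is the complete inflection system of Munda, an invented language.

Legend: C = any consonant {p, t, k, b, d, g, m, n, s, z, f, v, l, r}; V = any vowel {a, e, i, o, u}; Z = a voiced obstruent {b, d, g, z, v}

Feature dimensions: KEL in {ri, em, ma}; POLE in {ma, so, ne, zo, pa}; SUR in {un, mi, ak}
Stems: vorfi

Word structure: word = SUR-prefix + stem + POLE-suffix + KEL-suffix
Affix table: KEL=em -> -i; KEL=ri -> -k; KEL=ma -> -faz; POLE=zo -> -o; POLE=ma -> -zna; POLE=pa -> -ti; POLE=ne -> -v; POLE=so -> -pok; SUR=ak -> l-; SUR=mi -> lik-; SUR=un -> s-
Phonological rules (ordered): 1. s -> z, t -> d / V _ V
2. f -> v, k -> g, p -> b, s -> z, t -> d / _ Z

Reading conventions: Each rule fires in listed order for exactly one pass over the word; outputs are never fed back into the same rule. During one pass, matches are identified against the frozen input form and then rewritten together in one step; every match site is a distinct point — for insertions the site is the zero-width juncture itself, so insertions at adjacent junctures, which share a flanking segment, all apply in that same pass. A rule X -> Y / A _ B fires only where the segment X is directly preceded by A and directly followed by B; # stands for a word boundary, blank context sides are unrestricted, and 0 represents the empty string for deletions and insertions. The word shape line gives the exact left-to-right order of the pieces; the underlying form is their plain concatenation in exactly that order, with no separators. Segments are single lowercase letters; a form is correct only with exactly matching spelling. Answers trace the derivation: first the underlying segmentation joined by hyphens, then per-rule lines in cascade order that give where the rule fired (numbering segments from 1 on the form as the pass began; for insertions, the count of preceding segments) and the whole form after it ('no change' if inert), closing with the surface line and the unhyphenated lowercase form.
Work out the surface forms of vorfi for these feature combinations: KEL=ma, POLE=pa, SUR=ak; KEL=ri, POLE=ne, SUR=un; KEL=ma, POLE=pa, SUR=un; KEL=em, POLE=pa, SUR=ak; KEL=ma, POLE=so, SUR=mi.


cell KEL=ma, POLE=pa, SUR=ak:
underlying: l-vorfi-ti-faz
1. s -> z, t -> d / V _ V: fires at position(s) 7: lvorfidifaz
2. f -> v, k -> g, p -> b, s -> z, t -> d / _ Z: no change
surface: lvorfidifaz

cell KEL=ri, POLE=ne, SUR=un:
underlying: s-vorfi-v-k
1. s -> z, t -> d / V _ V: no change
2. f -> v, k -> g, p -> b, s -> z, t -> d / _ Z: fires at position(s) 1: zvorfivk
surface: zvorfivk

cell KEL=ma, POLE=pa, SUR=un:
underlying: s-vorfi-ti-faz
1. s -> z, t -> d / V _ V: fires at position(s) 7: svorfidifaz
2. f -> v, k -> g, p -> b, s -> z, t -> d / _ Z: fires at position(s) 1: zvorfidifaz
surface: zvorfidifaz

cell KEL=em, POLE=pa, SUR=ak:
underlying: l-vorfi-ti-i
1. s -> z, t -> d / V _ V: fires at position(s) 7: lvorfidii
2. f -> v, k -> g, p -> b, s -> z, t -> d / _ Z: no change
surface: lvorfidii

cell KEL=ma, POLE=so, SUR=mi:
underlying: lik-vorfi-pok-faz
1. s -> z, t -> d / V _ V: no change
2. f -> v, k -> g, p -> b, s -> z, t -> d / _ Z: fires at position(s) 3: ligvorfipokfaz
surface: ligvorfipokfaz


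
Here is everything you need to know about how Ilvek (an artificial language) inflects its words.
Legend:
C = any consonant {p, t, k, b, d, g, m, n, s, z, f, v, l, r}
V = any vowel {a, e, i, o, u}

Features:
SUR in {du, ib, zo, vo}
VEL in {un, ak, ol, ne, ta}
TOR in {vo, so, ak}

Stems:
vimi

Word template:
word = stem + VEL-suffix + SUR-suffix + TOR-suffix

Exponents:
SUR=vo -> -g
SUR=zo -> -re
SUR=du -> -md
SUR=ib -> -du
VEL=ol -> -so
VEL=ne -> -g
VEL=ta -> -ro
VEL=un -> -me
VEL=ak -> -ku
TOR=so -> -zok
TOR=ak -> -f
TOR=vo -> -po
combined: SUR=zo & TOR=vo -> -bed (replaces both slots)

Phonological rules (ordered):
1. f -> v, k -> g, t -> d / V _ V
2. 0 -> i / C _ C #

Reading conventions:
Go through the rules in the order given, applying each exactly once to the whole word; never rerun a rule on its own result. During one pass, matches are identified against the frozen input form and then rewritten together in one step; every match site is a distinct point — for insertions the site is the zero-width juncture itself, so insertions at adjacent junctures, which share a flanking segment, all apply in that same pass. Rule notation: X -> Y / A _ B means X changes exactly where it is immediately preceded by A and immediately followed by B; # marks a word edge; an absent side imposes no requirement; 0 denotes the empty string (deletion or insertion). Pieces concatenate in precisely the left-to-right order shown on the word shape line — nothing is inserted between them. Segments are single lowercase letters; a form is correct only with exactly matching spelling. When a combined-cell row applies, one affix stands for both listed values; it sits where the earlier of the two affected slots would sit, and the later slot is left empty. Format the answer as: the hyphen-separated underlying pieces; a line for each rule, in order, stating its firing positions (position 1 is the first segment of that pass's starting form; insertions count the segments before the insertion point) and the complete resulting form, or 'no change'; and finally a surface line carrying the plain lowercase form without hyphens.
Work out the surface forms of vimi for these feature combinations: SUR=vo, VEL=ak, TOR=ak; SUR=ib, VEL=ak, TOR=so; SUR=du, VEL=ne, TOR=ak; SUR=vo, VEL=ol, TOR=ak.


cell SUR=vo, VEL=ak, TOR=ak:
underlying: vimi-ku-g-f
1. f -> v, k -> g, t -> d / V _ V: fires at position(s) 5: vimigugf
2. 0 -> i / C _ C #: inserts after position(s) 7: vimigugif
surface: vimigugif

cell SUR=ib, VEL=ak, TOR=so:
underlying: vimi-ku-du-zok
1. f -> v, k -> g, t -> d / V _ V: fires at position(s) 5: vimiguduzok
2. 0 -> i / C _ C #: no change
surface: vimiguduzok

cell SUR=du, VEL=ne, TOR=ak:
underlying: vimi-g-md-f
1. f -> v, k -> g, t -> d / V _ V: no change
2. 0 -> i / C _ C #: inserts after position(s) 7: vimigmdif
surface: vimigmdif

cell SUR=vo, VEL=ol, TOR=ak:
underlying: vimi-so-g-f
1. f -> v, k -> g, t -> d / V _ V: no change
2. 0 -> i / C _ C #: inserts after position(s) 7: vimisogif
surface: vimisogif


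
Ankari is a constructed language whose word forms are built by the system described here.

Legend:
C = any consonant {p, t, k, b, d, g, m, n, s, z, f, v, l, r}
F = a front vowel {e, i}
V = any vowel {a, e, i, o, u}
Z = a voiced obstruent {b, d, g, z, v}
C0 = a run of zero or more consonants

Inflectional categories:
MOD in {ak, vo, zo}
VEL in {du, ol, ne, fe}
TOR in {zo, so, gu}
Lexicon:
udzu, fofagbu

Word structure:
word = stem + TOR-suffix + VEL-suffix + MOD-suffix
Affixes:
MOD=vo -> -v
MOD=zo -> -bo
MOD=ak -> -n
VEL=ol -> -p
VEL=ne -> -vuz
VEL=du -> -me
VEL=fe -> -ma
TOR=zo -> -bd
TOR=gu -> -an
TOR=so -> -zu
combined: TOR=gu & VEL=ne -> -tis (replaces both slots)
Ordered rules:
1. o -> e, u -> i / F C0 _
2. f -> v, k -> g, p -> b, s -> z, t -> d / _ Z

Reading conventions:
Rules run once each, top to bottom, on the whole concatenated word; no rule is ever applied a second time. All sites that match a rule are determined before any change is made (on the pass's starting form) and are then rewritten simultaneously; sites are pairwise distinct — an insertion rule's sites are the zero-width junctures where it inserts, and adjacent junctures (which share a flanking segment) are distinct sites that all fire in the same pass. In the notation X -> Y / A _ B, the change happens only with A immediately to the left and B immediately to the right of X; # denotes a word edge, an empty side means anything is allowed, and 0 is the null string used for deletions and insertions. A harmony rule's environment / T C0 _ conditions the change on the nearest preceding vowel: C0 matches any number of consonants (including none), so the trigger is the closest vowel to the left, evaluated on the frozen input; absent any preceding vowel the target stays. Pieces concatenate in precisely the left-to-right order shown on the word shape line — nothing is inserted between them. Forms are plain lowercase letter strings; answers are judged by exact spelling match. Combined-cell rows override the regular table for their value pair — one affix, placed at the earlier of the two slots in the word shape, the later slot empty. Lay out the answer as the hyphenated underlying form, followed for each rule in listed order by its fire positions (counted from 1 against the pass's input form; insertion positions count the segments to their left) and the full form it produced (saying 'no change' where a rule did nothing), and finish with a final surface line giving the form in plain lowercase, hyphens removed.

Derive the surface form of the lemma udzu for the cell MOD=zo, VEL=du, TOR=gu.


underlying: udzu-an-me-bo
1. o -> e, u -> i / F C0 _: fires at position(s) 10: udzuanmebe
2. f -> v, k -> g, p -> b, s -> z, t -> d / _ Z: no change
surface: udzuanmebe


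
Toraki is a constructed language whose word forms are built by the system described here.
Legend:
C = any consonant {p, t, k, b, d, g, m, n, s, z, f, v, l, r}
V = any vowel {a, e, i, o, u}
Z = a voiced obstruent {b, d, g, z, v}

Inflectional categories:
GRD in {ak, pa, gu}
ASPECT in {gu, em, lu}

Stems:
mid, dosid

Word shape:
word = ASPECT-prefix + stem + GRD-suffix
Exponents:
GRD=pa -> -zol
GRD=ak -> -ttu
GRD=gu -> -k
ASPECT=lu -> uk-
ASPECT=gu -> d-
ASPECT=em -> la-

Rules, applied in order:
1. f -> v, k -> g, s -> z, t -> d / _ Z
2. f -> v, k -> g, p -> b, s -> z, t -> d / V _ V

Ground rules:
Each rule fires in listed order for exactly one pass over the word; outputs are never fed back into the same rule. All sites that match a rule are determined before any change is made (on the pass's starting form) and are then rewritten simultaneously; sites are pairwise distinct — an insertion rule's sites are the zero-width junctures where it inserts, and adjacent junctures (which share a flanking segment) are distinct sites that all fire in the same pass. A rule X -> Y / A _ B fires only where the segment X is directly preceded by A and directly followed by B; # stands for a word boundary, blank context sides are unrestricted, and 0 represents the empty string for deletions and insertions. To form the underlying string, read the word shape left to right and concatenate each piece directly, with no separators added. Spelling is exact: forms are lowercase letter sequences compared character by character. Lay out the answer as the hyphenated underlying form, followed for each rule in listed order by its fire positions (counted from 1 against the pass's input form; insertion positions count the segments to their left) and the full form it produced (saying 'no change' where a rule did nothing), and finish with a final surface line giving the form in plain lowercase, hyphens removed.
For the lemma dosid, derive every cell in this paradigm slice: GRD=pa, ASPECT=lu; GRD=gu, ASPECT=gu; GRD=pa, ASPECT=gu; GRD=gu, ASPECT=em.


cell GRD=pa, ASPECT=lu:
underlying: uk-dosid-zol
1. f -> v, k -> g, s -> z, t -> d / _ Z: fires at position(s) 2: ugdosidzol
2. f -> v, k -> g, p -> b, s -> z, t -> d / V _ V: fires at position(s) 5: ugdozidzol
surface: ugdozidzol

cell GRD=gu, ASPECT=gu:
underlying: d-dosid-k
1. f -> v, k -> g, s -> z, t -> d / _ Z: no change
2. f -> v, k -> g, p -> b, s -> z, t -> d / V _ V: fires at position(s) 4: ddozidk
surface: ddozidk

cell GRD=pa, ASPECT=gu:
underlying: d-dosid-zol
1. f -> v, k -> g, s -> z, t -> d / _ Z: no change
2. f -> v, k -> g, p -> b, s -> z, t -> d / V _ V: fires at position(s) 4: ddozidzol
surface: ddozidzol

cell GRD=gu, ASPECT=em:
underlying: la-dosid-k
1. f -> v, k -> g, s -> z, t -> d / _ Z: no change
2. f -> v, k -> g, p -> b, s -> z, t -> d / V _ V: fires at position(s) 5: ladozidk
surface: ladozidk


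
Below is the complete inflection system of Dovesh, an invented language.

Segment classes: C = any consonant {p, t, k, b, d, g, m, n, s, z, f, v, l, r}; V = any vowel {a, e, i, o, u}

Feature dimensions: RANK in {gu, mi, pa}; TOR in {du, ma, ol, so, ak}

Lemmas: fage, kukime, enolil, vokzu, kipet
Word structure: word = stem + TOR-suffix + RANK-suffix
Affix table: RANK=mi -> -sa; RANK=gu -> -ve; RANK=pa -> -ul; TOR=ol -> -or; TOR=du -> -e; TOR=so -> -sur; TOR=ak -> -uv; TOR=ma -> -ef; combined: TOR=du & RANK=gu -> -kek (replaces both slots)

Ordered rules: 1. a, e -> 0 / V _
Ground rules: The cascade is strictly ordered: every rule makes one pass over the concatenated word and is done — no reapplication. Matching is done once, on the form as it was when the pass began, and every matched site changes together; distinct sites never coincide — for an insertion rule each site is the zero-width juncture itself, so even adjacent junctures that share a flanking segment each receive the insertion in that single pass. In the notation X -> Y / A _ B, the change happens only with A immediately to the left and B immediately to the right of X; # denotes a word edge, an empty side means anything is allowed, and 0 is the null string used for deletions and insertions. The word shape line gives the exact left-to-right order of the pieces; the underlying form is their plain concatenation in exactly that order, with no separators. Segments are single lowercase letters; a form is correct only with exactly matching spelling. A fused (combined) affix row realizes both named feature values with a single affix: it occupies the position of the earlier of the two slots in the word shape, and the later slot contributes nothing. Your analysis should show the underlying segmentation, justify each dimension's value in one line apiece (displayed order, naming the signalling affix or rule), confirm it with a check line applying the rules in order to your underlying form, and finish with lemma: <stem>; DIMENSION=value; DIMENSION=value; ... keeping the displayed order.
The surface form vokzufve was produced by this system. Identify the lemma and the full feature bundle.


underlying: vokzu-ef-ve
RANK=gu - signalled by the affix -ve
TOR=ma - signalled by the affix -ef
check: vokzuefve -> vokzufve
lemma: vokzu; RANK=gu; TOR=ma


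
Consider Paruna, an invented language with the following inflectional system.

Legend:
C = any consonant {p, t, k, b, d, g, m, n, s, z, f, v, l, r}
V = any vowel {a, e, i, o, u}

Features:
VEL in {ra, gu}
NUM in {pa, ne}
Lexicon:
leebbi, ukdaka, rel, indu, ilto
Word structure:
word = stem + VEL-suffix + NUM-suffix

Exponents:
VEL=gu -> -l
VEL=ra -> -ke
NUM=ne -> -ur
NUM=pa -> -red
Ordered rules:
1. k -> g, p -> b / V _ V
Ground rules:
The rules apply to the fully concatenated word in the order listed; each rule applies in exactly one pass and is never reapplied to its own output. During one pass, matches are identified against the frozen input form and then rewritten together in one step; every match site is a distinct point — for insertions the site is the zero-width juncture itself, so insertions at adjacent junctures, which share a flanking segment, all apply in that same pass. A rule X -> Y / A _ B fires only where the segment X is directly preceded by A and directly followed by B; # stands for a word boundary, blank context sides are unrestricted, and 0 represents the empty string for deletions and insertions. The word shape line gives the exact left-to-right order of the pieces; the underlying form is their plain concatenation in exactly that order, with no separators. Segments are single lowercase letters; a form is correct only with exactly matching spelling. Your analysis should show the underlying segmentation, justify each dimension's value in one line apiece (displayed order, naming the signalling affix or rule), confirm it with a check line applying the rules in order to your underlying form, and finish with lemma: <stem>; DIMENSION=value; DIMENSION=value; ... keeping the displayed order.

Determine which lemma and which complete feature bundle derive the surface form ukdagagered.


underlying: ukdaka-ke-red
VEL=ra - signalled by the affix -ke
NUM=pa - signalled by the affix -red
check: ukdakakered -> ukdagagered
lemma: ukdaka; VEL=ra; NUM=pa


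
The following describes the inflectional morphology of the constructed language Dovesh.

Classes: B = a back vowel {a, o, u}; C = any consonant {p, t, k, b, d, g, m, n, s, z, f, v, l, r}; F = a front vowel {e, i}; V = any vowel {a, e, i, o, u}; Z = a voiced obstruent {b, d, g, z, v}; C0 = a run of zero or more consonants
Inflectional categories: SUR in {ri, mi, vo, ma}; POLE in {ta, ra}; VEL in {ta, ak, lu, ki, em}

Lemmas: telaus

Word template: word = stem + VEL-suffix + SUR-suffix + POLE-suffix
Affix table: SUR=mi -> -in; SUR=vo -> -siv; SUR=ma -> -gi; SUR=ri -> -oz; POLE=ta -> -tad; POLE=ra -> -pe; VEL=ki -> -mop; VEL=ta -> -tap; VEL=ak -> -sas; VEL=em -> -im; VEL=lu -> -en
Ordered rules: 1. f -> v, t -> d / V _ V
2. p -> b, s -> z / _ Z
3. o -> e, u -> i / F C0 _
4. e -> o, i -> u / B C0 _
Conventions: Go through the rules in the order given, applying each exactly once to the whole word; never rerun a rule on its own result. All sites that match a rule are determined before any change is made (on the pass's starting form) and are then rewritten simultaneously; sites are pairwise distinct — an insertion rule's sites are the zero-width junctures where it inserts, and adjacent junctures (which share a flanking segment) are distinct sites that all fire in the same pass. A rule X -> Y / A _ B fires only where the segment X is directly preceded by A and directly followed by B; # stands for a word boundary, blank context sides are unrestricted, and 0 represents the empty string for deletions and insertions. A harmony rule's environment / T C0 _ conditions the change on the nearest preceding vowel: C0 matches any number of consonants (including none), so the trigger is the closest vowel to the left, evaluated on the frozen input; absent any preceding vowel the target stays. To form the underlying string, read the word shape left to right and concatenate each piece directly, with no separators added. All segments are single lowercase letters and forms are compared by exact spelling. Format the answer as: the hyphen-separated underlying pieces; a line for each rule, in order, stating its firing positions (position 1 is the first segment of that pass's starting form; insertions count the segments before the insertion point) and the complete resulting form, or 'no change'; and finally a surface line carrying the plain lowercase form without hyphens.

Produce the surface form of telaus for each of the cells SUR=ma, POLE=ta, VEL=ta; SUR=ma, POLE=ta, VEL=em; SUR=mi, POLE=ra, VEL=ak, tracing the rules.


cell SUR=ma, POLE=ta, VEL=ta:
underlying: telaus-tap-gi-tad
1. f -> v, t -> d / V _ V: fires at position(s) 12: telaustapgidad
2. p -> b, s -> z / _ Z: fires at position(s) 9: telaustabgidad
3. o -> e, u -> i / F C0 _: no change
4. e -> o, i -> u / B C0 _: fires at position(s) 11: telaustabgudad
surface: telaustabgudad

cell SUR=ma, POLE=ta, VEL=em:
underlying: telaus-im-gi-tad
1. f -> v, t -> d / V _ V: fires at position(s) 11: telausimgidad
2. p -> b, s -> z / _ Z: no change
3. o -> e, u -> i / F C0 _: no change
4. e -> o, i -> u / B C0 _: fires at position(s) 7: telausumgidad
surface: telausumgidad

cell SUR=mi, POLE=ra, VEL=ak:
underlying: telaus-sas-in-pe
1. f -> v, t -> d / V _ V: no change
2. p -> b, s -> z / _ Z: no change
3. o -> e, u -> i / F C0 _: no change
4. e -> o, i -> u / B C0 _: fires at position(s) 10: telaussasunpe
surface: telaussasunpe


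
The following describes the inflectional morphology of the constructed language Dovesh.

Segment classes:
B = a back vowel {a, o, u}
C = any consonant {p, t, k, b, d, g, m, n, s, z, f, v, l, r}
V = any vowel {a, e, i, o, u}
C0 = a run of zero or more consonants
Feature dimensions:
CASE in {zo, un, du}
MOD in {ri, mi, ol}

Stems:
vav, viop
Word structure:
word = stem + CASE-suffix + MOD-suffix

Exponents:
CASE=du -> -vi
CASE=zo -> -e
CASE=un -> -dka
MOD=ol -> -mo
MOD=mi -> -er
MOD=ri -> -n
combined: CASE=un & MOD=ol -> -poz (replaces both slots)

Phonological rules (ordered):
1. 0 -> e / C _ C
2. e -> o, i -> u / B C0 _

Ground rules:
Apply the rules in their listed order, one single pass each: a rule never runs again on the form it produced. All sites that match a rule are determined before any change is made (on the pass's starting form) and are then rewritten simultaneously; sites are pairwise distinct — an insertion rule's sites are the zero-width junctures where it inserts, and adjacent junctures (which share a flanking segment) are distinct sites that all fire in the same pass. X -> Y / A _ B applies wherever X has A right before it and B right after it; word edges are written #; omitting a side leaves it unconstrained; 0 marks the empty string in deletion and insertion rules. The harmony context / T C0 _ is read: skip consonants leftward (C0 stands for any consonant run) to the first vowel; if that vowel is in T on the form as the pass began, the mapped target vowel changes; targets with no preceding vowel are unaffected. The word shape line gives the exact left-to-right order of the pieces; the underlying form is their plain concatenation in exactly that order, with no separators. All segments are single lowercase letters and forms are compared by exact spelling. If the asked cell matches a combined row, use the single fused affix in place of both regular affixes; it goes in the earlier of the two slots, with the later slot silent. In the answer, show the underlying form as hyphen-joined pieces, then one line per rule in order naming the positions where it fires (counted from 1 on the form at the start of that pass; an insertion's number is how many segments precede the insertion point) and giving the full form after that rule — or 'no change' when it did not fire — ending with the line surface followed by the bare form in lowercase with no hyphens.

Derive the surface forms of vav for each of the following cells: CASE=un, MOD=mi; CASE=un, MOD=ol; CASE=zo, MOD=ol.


cell CASE=un, MOD=mi:
underlying: vav-dka-er
1. 0 -> e / C _ C: inserts after position(s) 3, 4: vavedekaer
2. e -> o, i -> u / B C0 _: fires at position(s) 4, 9: vavodekaor
surface: vavodekaor

cell CASE=un, MOD=ol:
underlying: vav-poz
1. 0 -> e / C _ C: inserts after position(s) 3: vavepoz
2. e -> o, i -> u / B C0 _: fires at position(s) 4: vavopoz
surface: vavopoz

cell CASE=zo, MOD=ol:
underlying: vav-e-mo
1. 0 -> e / C _ C: no change
2. e -> o, i -> u / B C0 _: fires at position(s) 4: vavomo
surface: vavomo


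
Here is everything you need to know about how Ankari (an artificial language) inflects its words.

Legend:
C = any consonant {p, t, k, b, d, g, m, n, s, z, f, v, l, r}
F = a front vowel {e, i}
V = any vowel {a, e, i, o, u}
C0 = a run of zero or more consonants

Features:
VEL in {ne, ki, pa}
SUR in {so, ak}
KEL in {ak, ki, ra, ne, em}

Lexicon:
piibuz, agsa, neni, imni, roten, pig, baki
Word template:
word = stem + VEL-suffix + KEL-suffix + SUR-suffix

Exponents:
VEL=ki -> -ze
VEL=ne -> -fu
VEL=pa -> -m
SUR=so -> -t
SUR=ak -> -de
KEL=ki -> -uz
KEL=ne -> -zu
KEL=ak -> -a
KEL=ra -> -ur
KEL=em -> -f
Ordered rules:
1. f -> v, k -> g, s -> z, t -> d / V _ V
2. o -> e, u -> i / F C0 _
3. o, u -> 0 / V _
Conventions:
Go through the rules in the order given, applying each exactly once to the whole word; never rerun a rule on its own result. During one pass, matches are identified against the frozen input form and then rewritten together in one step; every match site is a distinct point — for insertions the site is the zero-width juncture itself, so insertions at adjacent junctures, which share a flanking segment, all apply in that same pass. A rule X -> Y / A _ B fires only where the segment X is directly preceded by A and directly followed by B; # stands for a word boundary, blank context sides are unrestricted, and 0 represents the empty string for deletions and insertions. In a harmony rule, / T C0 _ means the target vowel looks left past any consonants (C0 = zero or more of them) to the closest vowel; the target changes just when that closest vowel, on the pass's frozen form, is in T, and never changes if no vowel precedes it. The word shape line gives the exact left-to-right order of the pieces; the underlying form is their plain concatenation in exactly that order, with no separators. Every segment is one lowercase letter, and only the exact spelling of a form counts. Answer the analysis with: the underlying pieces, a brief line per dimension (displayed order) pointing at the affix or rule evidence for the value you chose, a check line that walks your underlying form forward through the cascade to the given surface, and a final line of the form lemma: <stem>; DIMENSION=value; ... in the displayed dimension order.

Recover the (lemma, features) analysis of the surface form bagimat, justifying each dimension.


underlying: baki-m-a-t
VEL=pa - signalled by the affix -m
SUR=so - signalled by the affix -t
KEL=ak - signalled by the affix -a
check: bakimat -> bagimat -> bagimat -> bagimat
lemma: baki; VEL=pa; SUR=so; KEL=ak
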